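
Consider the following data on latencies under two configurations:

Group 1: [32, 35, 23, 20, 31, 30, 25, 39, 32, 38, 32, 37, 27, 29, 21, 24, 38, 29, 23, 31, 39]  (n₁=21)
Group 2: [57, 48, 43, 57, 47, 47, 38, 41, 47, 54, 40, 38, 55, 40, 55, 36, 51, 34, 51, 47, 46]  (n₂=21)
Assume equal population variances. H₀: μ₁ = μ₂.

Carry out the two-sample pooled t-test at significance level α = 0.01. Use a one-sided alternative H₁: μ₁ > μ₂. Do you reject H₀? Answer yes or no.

reject H₀: no

x̄₁=30.238, s₁=6.032, n₁=21
x̄₂=46.286, s₂=7.079, n₂=21
s_p² = [20·6.032² + 20·7.079²]/40 = 43.2524
SE = √(s_p²·(1/21+1/21)) = 2.0296
t = (30.238−46.286)/2.0296 = -7.9068
df = 40
p-value (one-sided, H₁ greater) = 1.00000
At α=0.01: p ≥ α → fail to reject H₀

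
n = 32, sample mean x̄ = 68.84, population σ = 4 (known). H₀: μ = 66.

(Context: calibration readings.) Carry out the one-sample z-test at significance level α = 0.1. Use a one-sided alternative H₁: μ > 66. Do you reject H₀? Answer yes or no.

SE = σ/√n = 4/√32 = 0.7071
z = (x̄−μ₀)/SE = (68.84−66)/0.7071 = 4.0164
p-value (one-sided, H₁ greater) = 0.00003
At α=0.1: p < α → reject H₀

reject H₀: yes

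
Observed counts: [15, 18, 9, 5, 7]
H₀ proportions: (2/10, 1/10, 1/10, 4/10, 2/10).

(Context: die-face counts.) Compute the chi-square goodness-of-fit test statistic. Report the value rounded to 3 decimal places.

n = 54; E_i = n·p_i = [10.80, 5.40, 5.40, 21.60, 10.80]
χ² = (15−10.80)²/10.80 + (18−5.40)²/5.40 + (9−5.40)²/5.40 + (5−21.60)²/21.60 + (7−10.80)²/10.80 = 47.5278
df = 4

test statistic = 47.528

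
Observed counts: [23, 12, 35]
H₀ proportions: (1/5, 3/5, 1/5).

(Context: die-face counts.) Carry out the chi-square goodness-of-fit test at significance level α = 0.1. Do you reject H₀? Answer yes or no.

n = 70; E_i = n·p_i = [14.00, 42.00, 14.00]
χ² = (23−14.00)²/14.00 + (12−42.00)²/42.00 + (35−14.00)²/14.00 = 58.7143
df = 2
p-value (upper-tail) = 0.00000
At α=0.1: p < α → reject H₀

reject H₀: yes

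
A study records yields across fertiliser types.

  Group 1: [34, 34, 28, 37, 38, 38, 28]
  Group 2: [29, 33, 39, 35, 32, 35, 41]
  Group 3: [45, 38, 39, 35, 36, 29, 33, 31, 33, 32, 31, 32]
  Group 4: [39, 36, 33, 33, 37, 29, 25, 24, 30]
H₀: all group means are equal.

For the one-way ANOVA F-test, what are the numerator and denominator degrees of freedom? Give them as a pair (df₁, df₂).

k = 4 groups, N = 35 total
df = (k−1, N−k) = (4−1, 35−4) = (3, 31)

degrees of freedom = [3, 31]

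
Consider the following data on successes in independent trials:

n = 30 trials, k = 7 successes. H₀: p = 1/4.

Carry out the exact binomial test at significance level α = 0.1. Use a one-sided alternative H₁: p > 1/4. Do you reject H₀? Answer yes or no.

Exact binomial: n=30, k=7, p₀=1/4=0.2500
P(X≥7) from Σ C(n,i)·p₀^i·(1−p₀)^(n−i)
p-value (one-sided, H₁ greater) = 0.65195
At α=0.1: p ≥ α → fail to reject H₀

reject H₀: no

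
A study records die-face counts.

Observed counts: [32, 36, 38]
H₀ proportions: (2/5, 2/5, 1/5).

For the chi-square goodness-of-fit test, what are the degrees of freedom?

degrees of freedom = 2

df = k − 1 = 3 − 1 = 2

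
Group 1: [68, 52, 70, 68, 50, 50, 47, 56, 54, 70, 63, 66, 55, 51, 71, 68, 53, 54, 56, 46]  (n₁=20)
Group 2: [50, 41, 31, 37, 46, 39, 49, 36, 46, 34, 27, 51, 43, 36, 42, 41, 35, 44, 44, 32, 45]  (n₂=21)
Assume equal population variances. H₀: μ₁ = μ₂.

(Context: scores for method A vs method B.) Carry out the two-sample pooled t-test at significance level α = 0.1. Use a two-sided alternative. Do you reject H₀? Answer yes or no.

x̄₁=58.400, s₁=8.568, n₁=20
x̄₂=40.429, s₂=6.554, n₂=21
s_p² = [19·8.568² + 20·6.554²]/39 = 57.7934
SE = √(s_p²·(1/20+1/21)) = 2.3752
t = (58.400−40.429)/2.3752 = 7.5662
df = 39
p-value (two-sided) = 0.00000
At α=0.1: p < α → reject H₀

reject H₀: yes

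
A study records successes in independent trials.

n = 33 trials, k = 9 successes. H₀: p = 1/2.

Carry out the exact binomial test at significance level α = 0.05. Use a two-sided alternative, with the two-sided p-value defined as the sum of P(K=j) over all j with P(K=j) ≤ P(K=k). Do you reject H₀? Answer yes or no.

reject H₀: yes

Exact binomial: n=33, k=9, p₀=1/2=0.5000
P(X=j) = C(n,j)·p₀^j·(1−p₀)^(n−j); p = Σ P(X=j) over j with P(X=j) ≤ P(X=9)
p-value (two-sided) = 0.01353
At α=0.05: p < α → reject H₀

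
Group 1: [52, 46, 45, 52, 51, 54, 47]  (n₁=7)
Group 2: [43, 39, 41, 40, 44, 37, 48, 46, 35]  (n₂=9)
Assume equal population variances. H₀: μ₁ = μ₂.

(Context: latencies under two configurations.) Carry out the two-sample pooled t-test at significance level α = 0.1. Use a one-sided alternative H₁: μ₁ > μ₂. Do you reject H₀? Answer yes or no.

x̄₁=49.571, s₁=3.505, n₁=7
x̄₂=41.444, s₂=4.216, n₂=9
s_p² = [6·3.505² + 8·4.216²]/14 = 15.4240
SE = √(s_p²·(1/7+1/9)) = 1.9792
t = (49.571−41.444)/1.9792 = 4.1062
df = 14
p-value (one-sided, H₁ greater) = 0.00053
At α=0.1: p < α → reject H₀

reject H₀: yes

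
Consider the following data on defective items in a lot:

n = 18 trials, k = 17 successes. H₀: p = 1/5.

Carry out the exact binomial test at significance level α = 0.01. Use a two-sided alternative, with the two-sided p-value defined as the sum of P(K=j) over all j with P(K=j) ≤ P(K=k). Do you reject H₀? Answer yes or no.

reject H₀: yes

Exact binomial: n=18, k=17, p₀=1/5=0.2000
P(X=j) = C(n,j)·p₀^j·(1−p₀)^(n−j); p = Σ P(X=j) over j with P(X=j) ≤ P(X=17)
p-value (two-sided) = 0.00000
At α=0.01: p < α → reject H₀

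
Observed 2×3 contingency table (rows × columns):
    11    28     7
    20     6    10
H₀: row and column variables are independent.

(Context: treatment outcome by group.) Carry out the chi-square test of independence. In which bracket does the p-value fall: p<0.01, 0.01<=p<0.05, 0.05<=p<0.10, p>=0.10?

Row totals [46, 36], col totals [31, 34, 17], n=82
χ² = (11−17.39)²/17.39 + (28−19.07)²/19.07 + (7−9.54)²/9.54 + (20−13.61)²/13.61 + (6−14.93)²/14.93 + (10−7.46)²/7.46 = 16.4020
df = 2
p-value (upper-tail) = 0.00027
→ bracket: p<0.01

p-value bracket: p<0.01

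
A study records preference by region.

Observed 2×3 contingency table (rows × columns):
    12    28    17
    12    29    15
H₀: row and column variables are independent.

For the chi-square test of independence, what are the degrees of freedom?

degrees of freedom = 2

df = (r−1)(c−1) = (2−1)·(3−1) = 2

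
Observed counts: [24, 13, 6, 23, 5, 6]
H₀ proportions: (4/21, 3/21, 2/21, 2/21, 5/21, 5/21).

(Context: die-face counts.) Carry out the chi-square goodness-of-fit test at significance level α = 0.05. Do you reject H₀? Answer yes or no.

reject H₀: yes

n = 77; E_i = n·p_i = [14.67, 11.00, 7.33, 7.33, 18.33, 18.33]
χ² = (24−14.67)²/14.67 + (13−11.00)²/11.00 + (6−7.33)²/7.33 + (23−7.33)²/7.33 + (5−18.33)²/18.33 + (6−18.33)²/18.33 = 58.0091
df = 5
p-value (upper-tail) = 0.00000
At α=0.05: p < α → reject H₀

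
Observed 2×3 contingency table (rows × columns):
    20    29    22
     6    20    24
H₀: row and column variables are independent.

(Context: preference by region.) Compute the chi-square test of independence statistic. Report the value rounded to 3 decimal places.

Row totals [71, 50], col totals [26, 49, 46], n=121
χ² = (20−15.26)²/15.26 + (29−28.75)²/28.75 + (22−26.99)²/26.99 + (6−10.74)²/10.74 + (20−20.25)²/20.25 + (24−19.01)²/19.01 = 5.8088
df = 2

test statistic = 5.809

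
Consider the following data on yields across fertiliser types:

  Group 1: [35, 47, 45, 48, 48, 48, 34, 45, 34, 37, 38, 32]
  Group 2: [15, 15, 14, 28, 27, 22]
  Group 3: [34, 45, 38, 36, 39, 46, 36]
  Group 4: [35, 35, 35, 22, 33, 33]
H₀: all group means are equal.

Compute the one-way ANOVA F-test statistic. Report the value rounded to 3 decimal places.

test statistic = 18.752

Group means [40.92, 20.17, 39.14, 32.17], grand mean 34.806
SSB = Σnᵢ(x̄ᵢ−x̄)² = 1907.398; SSW = ΣΣ(x−x̄ᵢ)² = 915.440
MSB = 1907.398/3 = 635.7994; MSW = 915.440/27 = 33.9052
F = MSB/MSW = 18.7523
df = (3, 27)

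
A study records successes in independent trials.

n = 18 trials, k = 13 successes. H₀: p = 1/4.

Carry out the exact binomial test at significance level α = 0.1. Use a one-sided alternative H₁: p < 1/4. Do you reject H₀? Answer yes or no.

reject H₀: no

Exact binomial: n=18, k=13, p₀=1/4=0.2500
P(X≤13) from Σ C(n,i)·p₀^i·(1−p₀)^(n−i)
p-value (one-sided, H₁ less) = 1.00000
At α=0.1: p ≥ α → fail to reject H₀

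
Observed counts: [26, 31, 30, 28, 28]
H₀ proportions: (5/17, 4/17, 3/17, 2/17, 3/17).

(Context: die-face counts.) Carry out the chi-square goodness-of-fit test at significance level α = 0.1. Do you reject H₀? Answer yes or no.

reject H₀: yes

n = 143; E_i = n·p_i = [42.06, 33.65, 25.24, 16.82, 25.24]
χ² = (26−42.06)²/42.06 + (31−33.65)²/33.65 + (30−25.24)²/25.24 + (28−16.82)²/16.82 + (28−25.24)²/25.24 = 14.9672
df = 4
p-value (upper-tail) = 0.00477
At α=0.1: p < α → reject H₀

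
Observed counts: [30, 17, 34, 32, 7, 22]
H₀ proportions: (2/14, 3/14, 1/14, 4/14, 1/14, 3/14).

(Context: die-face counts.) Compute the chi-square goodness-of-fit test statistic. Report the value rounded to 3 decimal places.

n = 142; E_i = n·p_i = [20.29, 30.43, 10.14, 40.57, 10.14, 30.43]
χ² = (30−20.29)²/20.29 + (17−30.43)²/30.43 + (34−10.14)²/10.14 + (32−40.57)²/40.57 + (7−10.14)²/10.14 + (22−30.43)²/30.43 = 71.8122
df = 5

test statistic = 71.812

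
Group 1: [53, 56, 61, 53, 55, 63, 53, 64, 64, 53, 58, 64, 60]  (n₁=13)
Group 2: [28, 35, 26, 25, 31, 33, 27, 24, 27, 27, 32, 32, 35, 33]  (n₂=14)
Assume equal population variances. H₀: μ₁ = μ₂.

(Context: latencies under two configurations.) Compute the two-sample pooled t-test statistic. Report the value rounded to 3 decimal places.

test statistic = 17.662

x̄₁=58.231, s₁=4.640, n₁=13
x̄₂=29.643, s₂=3.754, n₂=14
s_p² = [12·4.640² + 13·3.754²]/25 = 17.6609
SE = √(s_p²·(1/13+1/14)) = 1.6186
t = (58.231−29.643)/1.6186 = 17.6616
df = 25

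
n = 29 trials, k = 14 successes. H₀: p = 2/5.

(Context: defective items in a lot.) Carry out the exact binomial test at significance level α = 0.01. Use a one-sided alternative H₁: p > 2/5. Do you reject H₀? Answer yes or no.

reject H₀: no

Exact binomial: n=29, k=14, p₀=2/5=0.4000
P(X≥14) from Σ C(n,i)·p₀^i·(1−p₀)^(n−i)
p-value (one-sided, H₁ greater) = 0.23410
At α=0.01: p ≥ α → fail to reject H₀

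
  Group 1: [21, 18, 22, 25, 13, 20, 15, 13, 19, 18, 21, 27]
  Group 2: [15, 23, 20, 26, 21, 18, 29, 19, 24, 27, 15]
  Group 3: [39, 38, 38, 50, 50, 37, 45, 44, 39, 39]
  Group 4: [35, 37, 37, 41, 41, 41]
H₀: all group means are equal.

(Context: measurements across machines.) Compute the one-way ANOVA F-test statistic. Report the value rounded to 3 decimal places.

test statistic = 67.090

Group means [19.33, 21.55, 41.90, 38.67], grand mean 28.718
SSB = Σnᵢ(x̄ᵢ−x̄)² = 3954.270; SSW = ΣΣ(x−x̄ᵢ)² = 687.627
MSB = 3954.270/3 = 1318.0901; MSW = 687.627/35 = 19.6465
F = MSB/MSW = 67.0903
df = (3, 35)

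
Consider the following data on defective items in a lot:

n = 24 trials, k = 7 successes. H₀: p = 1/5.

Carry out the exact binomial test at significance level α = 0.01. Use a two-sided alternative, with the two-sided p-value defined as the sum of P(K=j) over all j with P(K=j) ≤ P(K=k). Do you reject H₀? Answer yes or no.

reject H₀: no

Exact binomial: n=24, k=7, p₀=1/5=0.2000
P(X=j) = C(n,j)·p₀^j·(1−p₀)^(n−j); p = Σ P(X=j) over j with P(X=j) ≤ P(X=7)
p-value (two-sided) = 0.30345
At α=0.01: p ≥ α → fail to reject H₀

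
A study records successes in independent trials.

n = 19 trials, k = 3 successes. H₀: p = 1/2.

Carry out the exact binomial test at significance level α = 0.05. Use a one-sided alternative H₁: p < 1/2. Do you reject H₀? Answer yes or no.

Exact binomial: n=19, k=3, p₀=1/2=0.5000
P(X≤3) from Σ C(n,i)·p₀^i·(1−p₀)^(n−i)
p-value (one-sided, H₁ less) = 0.00221
At α=0.05: p < α → reject H₀

reject H₀: yes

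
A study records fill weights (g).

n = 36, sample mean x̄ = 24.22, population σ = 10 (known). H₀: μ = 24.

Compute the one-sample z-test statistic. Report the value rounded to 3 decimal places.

test statistic = 0.132

SE = σ/√n = 10/√36 = 1.6667
z = (x̄−μ₀)/SE = (24.22−24)/1.6667 = 0.1320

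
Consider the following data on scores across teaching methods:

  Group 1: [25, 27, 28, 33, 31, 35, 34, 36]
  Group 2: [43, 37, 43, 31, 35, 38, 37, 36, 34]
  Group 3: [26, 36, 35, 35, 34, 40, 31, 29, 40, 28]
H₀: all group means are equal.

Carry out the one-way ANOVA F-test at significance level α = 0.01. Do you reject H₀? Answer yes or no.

reject H₀: no

Group means [31.12, 37.11, 33.40], grand mean 33.963
SSB = Σnᵢ(x̄ᵢ−x̄)² = 156.799; SSW = ΣΣ(x−x̄ᵢ)² = 446.164
MSB = 156.799/2 = 78.3995; MSW = 446.164/24 = 18.5902
F = MSB/MSW = 4.2173
df = (2, 24)
p-value (upper-tail) = 0.02694
At α=0.01: p ≥ α → fail to reject H₀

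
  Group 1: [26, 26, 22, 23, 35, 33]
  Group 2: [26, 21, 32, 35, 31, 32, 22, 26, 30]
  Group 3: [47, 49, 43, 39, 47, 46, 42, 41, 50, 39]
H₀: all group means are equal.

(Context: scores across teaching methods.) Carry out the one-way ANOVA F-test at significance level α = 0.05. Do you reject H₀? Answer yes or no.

Group means [27.50, 28.33, 44.30], grand mean 34.520
SSB = Σnᵢ(x̄ᵢ−x̄)² = 1596.640; SSW = ΣΣ(x−x̄ᵢ)² = 473.600
MSB = 1596.640/2 = 798.3200; MSW = 473.600/22 = 21.5273
F = MSB/MSW = 37.0841
df = (2, 22)
p-value (upper-tail) = 0.00000
At α=0.05: p < α → reject H₀

reject H₀: yes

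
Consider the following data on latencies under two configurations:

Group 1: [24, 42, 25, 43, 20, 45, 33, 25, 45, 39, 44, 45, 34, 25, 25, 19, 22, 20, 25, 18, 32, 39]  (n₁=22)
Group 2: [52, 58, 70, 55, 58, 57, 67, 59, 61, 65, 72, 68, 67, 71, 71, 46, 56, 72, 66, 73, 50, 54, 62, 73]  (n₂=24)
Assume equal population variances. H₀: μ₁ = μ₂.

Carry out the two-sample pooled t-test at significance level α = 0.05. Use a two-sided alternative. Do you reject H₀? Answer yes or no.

reject H₀: yes

x̄₁=31.318, s₁=9.824, n₁=22
x̄₂=62.625, s₂=8.037, n₂=24
s_p² = [21·9.824² + 23·8.037²]/44 = 79.8272
SE = √(s_p²·(1/22+1/24)) = 2.6372
t = (31.318−62.625)/2.6372 = -11.8714
df = 44
p-value (two-sided) = 0.00000
At α=0.05: p < α → reject H₀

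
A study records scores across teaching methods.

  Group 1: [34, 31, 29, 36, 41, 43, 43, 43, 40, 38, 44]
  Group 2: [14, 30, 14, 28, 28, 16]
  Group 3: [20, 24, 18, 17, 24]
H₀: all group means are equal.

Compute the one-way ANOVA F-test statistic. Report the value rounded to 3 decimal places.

Group means [38.36, 21.67, 20.60], grand mean 29.773
SSB = Σnᵢ(x̄ᵢ−x̄)² = 1626.785; SSW = ΣΣ(x−x̄ᵢ)² = 615.079
MSB = 1626.785/2 = 813.3924; MSW = 615.079/19 = 32.3726
F = MSB/MSW = 25.1260
df = (2, 19)

test statistic = 25.126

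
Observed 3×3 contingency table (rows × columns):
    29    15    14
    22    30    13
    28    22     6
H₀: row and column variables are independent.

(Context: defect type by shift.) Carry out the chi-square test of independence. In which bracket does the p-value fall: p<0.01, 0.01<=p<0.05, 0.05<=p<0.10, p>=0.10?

Row totals [58, 65, 56], col totals [79, 67, 33], n=179
χ² = (29−25.60)²/25.60 + (15−21.71)²/21.71 + (14−10.69)²/10.69 + (22−28.69)²/28.69 + (30−24.33)²/24.33 + (13−11.98)²/11.98 + (28−24.72)²/24.72 + (22−20.96)²/20.96 + (6−10.32)²/10.32 = 8.8146
df = 4
p-value (upper-tail) = 0.06591
→ bracket: 0.05<=p<0.10

p-value bracket: 0.05<=p<0.10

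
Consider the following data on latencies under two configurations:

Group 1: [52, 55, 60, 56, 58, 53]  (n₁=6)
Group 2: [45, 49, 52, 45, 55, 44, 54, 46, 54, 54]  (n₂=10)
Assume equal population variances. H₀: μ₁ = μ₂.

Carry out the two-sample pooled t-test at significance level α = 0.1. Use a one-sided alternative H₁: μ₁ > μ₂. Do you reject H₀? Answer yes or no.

reject H₀: yes

x̄₁=55.667, s₁=3.011, n₁=6
x̄₂=49.800, s₂=4.467, n₂=10
s_p² = [5·3.011² + 9·4.467²]/14 = 16.0667
SE = √(s_p²·(1/6+1/10)) = 2.0699
t = (55.667−49.800)/2.0699 = 2.8343
df = 14
p-value (one-sided, H₁ greater) = 0.00663
At α=0.1: p < α → reject H₀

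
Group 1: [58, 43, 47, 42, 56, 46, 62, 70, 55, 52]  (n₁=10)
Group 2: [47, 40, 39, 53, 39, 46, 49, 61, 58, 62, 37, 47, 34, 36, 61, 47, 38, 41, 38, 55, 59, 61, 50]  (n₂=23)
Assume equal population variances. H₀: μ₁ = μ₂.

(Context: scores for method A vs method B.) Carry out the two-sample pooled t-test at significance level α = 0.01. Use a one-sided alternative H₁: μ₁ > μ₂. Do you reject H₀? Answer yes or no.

x̄₁=53.100, s₁=8.913, n₁=10
x̄₂=47.739, s₂=9.401, n₂=23
s_p² = [9·8.913² + 22·9.401²]/31 = 85.7850
SE = √(s_p²·(1/10+1/23)) = 3.5083
t = (53.100−47.739)/3.5083 = 1.5280
df = 31
p-value (one-sided, H₁ greater) = 0.06832
At α=0.01: p ≥ α → fail to reject H₀

reject H₀: no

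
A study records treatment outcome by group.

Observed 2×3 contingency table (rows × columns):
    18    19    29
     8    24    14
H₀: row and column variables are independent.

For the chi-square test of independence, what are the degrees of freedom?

degrees of freedom = 2

df = (r−1)(c−1) = (2−1)·(3−1) = 2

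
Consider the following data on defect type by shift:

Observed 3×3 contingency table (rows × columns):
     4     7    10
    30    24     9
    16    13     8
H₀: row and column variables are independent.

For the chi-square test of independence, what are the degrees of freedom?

df = (r−1)(c−1) = (3−1)·(3−1) = 4

degrees of freedom = 4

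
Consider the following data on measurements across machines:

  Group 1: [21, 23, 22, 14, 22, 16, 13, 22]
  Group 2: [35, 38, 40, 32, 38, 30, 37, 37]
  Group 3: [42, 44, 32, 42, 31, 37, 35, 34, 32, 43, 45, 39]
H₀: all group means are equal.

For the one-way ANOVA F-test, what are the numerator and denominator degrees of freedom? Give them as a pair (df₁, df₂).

degrees of freedom = [2, 25]

k = 3 groups, N = 28 total
df = (k−1, N−k) = (3−1, 28−3) = (2, 25)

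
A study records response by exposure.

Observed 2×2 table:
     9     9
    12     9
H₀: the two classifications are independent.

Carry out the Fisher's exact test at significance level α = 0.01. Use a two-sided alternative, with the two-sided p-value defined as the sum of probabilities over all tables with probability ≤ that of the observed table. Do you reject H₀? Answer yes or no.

reject H₀: no

Margins: r₁=18, r₂=21, c₁=21, c₂=18, n=39
p_obs = C(18,9)·C(21,12)/C(39,21); sum pmf over tables with pmf ≤ p_obs
p-value (two-sided) = 0.75250
At α=0.01: p ≥ α → fail to reject H₀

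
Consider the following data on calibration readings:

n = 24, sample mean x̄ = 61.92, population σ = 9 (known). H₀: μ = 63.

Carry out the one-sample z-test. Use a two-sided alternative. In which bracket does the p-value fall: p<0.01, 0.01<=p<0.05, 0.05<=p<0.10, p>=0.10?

SE = σ/√n = 9/√24 = 1.8371
z = (x̄−μ₀)/SE = (61.92−63)/1.8371 = -0.5879
p-value (two-sided) = 0.55661
→ bracket: p>=0.10

p-value bracket: p>=0.10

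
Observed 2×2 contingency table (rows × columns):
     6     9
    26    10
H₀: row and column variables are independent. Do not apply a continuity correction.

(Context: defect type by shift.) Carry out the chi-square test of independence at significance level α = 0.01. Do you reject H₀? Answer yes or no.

reject H₀: no

Row totals [15, 36], col totals [32, 19], n=51
χ² = (6−9.41)²/9.41 + (9−5.59)²/5.59 + (26−22.59)²/22.59 + (10−13.41)²/13.41 = 4.7030
df = 1
p-value (upper-tail) = 0.03011
At α=0.01: p ≥ α → fail to reject H₀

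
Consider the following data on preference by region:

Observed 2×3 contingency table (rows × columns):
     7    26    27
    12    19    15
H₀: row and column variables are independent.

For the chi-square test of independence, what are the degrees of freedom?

degrees of freedom = 2

df = (r−1)(c−1) = (2−1)·(3−1) = 2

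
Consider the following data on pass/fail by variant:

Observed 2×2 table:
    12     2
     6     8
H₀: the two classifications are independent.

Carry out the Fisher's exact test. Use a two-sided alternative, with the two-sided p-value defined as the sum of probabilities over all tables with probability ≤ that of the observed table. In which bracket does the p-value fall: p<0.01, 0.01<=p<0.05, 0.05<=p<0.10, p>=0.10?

Margins: r₁=14, r₂=14, c₁=18, c₂=10, n=28
p_obs = C(14,12)·C(14,6)/C(28,18); sum pmf over tables with pmf ≤ p_obs
p-value (two-sided) = 0.04607
→ bracket: 0.01<=p<0.05

p-value bracket: 0.01<=p<0.05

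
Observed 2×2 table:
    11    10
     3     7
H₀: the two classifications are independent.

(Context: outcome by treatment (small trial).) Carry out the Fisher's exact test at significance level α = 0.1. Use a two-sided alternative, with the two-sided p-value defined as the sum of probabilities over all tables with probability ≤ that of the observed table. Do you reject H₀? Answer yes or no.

reject H₀: no

Margins: r₁=21, r₂=10, c₁=14, c₂=17, n=31
p_obs = C(21,11)·C(10,3)/C(31,14); sum pmf over tables with pmf ≤ p_obs
p-value (two-sided) = 0.28022
At α=0.1: p ≥ α → fail to reject H₀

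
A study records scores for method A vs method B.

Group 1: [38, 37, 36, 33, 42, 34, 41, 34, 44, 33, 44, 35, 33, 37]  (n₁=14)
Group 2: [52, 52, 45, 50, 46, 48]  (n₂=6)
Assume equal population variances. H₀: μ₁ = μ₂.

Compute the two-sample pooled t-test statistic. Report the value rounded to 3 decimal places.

test statistic = -6.324

x̄₁=37.214, s₁=4.023, n₁=14
x̄₂=48.833, s₂=2.994, n₂=6
s_p² = [13·4.023² + 5·2.994²]/18 = 14.1772
SE = √(s_p²·(1/14+1/6)) = 1.8373
t = (37.214−48.833)/1.8373 = -6.3241
df = 18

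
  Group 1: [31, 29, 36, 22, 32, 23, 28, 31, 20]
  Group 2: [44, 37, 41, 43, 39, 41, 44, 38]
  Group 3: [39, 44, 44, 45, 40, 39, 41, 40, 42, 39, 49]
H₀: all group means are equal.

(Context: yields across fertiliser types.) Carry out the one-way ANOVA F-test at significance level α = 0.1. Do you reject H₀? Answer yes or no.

reject H₀: yes

Group means [28.00, 40.88, 42.00], grand mean 37.179
SSB = Σnᵢ(x̄ᵢ−x̄)² = 1123.232; SSW = ΣΣ(x−x̄ᵢ)² = 376.875
MSB = 1123.232/2 = 561.6161; MSW = 376.875/25 = 15.0750
F = MSB/MSW = 37.2548
df = (2, 25)
p-value (upper-tail) = 0.00000
At α=0.1: p < α → reject H₀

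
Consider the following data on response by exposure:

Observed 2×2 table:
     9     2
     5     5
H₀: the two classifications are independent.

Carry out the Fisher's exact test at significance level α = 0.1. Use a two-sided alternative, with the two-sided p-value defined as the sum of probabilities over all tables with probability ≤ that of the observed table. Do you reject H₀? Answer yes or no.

reject H₀: no

Margins: r₁=11, r₂=10, c₁=14, c₂=7, n=21
p_obs = C(11,9)·C(10,5)/C(21,14); sum pmf over tables with pmf ≤ p_obs
p-value (two-sided) = 0.18266
At α=0.1: p ≥ α → fail to reject H₀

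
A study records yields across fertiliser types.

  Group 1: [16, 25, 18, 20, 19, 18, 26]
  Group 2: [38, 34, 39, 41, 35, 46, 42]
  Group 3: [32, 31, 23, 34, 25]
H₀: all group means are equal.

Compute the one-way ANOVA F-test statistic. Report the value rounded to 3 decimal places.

test statistic = 36.313

Group means [20.29, 39.29, 29.00], grand mean 29.579
SSB = Σnᵢ(x̄ᵢ−x̄)² = 1265.774; SSW = ΣΣ(x−x̄ᵢ)² = 278.857
MSB = 1265.774/2 = 632.8872; MSW = 278.857/16 = 17.4286
F = MSB/MSW = 36.3132
df = (2, 16)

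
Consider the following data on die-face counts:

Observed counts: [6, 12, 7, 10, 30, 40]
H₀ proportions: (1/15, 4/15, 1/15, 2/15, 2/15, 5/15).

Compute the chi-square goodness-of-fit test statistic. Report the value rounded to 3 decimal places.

test statistic = 29.429

n = 105; E_i = n·p_i = [7.00, 28.00, 7.00, 14.00, 14.00, 35.00]
χ² = (6−7.00)²/7.00 + (12−28.00)²/28.00 + (7−7.00)²/7.00 + (10−14.00)²/14.00 + (30−14.00)²/14.00 + (40−35.00)²/35.00 = 29.4286
df = 5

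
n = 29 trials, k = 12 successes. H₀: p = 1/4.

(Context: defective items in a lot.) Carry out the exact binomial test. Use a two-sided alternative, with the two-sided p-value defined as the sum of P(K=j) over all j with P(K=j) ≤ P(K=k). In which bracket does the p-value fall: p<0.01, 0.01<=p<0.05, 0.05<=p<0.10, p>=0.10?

p-value bracket: 0.05<=p<0.10

Exact binomial: n=29, k=12, p₀=1/4=0.2500
P(X=j) = C(n,j)·p₀^j·(1−p₀)^(n−j); p = Σ P(X=j) over j with P(X=j) ≤ P(X=12)
p-value (two-sided) = 0.05231
→ bracket: 0.05<=p<0.10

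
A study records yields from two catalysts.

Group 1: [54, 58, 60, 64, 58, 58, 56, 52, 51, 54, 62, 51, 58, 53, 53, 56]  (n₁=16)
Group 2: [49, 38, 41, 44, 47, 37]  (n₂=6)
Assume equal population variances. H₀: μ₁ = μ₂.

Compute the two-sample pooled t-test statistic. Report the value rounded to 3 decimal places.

test statistic = 6.808

x̄₁=56.125, s₁=3.862, n₁=16
x̄₂=42.667, s₂=4.844, n₂=6
s_p² = [15·3.862² + 5·4.844²]/20 = 17.0542
SE = √(s_p²·(1/16+1/6)) = 1.9769
t = (56.125−42.667)/1.9769 = 6.8077
df = 20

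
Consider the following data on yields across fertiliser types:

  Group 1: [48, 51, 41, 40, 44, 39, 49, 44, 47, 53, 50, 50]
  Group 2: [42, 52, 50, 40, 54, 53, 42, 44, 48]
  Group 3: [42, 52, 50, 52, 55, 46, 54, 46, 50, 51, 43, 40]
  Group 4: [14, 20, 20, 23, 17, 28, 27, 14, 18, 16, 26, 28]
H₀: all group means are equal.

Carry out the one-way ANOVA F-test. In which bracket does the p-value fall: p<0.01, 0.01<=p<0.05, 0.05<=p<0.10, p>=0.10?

p-value bracket: p<0.01

Group means [46.33, 47.22, 48.42, 20.92], grand mean 40.289
SSB = Σnᵢ(x̄ᵢ−x̄)² = 6167.189; SSW = ΣΣ(x−x̄ᵢ)² = 1042.056
MSB = 6167.189/3 = 2055.7296; MSW = 1042.056/41 = 25.4160
F = MSB/MSW = 80.8833
df = (3, 41)
p-value (upper-tail) = 0.00000
→ bracket: p<0.01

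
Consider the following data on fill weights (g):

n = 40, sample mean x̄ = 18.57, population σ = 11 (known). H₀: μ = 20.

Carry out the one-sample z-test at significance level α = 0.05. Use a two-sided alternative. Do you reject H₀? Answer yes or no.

reject H₀: no

SE = σ/√n = 11/√40 = 1.7393
z = (x̄−μ₀)/SE = (18.57−20)/1.7393 = -0.8222
p-value (two-sided) = 0.41097
At α=0.05: p ≥ α → fail to reject H₀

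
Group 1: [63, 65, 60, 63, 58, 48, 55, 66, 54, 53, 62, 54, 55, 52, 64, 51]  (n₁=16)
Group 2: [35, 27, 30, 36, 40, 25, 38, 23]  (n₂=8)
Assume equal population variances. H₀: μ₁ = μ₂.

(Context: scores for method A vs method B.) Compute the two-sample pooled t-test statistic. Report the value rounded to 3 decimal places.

test statistic = 10.185

x̄₁=57.688, s₁=5.642, n₁=16
x̄₂=31.750, s₂=6.364, n₂=8
s_p² = [15·5.642² + 7·6.364²]/22 = 34.5881
SE = √(s_p²·(1/16+1/8)) = 2.5466
t = (57.688−31.750)/2.5466 = 10.1851
df = 22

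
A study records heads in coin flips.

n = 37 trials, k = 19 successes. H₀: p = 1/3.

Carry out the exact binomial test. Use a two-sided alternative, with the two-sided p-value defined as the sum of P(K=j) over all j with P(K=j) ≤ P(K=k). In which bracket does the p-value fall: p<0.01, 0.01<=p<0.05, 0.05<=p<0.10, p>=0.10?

p-value bracket: 0.01<=p<0.05

Exact binomial: n=37, k=19, p₀=1/3=0.3333
P(X=j) = C(n,j)·p₀^j·(1−p₀)^(n−j); p = Σ P(X=j) over j with P(X=j) ≤ P(X=19)
p-value (two-sided) = 0.02355
→ bracket: 0.01<=p<0.05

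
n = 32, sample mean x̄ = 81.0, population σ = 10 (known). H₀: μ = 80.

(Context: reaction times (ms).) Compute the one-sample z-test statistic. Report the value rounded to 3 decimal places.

test statistic = 0.566

SE = σ/√n = 10/√32 = 1.7678
z = (x̄−μ₀)/SE = (81.0−80)/1.7678 = 0.5657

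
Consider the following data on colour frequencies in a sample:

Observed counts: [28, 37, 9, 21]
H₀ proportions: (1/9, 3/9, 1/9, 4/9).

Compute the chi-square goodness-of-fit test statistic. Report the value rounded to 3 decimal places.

test statistic = 40.624

n = 95; E_i = n·p_i = [10.56, 31.67, 10.56, 42.22]
χ² = (28−10.56)²/10.56 + (37−31.67)²/31.67 + (9−10.56)²/10.56 + (21−42.22)²/42.22 = 40.6237
df = 3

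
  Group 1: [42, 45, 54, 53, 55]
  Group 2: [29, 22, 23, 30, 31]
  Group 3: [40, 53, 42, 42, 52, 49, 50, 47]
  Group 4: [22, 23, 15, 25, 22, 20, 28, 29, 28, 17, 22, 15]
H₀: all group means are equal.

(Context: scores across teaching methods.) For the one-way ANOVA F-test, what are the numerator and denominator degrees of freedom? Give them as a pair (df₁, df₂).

k = 4 groups, N = 30 total
df = (k−1, N−k) = (4−1, 30−4) = (3, 26)

degrees of freedom = [3, 26]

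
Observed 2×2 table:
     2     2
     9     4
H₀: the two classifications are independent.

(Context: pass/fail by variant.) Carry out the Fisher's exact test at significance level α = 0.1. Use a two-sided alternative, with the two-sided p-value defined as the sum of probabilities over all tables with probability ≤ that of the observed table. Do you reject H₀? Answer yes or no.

Margins: r₁=4, r₂=13, c₁=11, c₂=6, n=17
p_obs = C(4,2)·C(13,9)/C(17,11); sum pmf over tables with pmf ≤ p_obs
p-value (two-sided) = 0.58403
At α=0.1: p ≥ α → fail to reject H₀

reject H₀: no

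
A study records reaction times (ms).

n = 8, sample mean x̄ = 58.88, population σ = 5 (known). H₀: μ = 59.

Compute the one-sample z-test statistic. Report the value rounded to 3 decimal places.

SE = σ/√n = 5/√8 = 1.7678
z = (x̄−μ₀)/SE = (58.88−59)/1.7678 = -0.0679

test statistic = -0.068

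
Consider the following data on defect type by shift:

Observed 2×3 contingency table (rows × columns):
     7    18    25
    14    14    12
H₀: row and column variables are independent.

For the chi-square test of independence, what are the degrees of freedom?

degrees of freedom = 2

df = (r−1)(c−1) = (2−1)·(3−1) = 2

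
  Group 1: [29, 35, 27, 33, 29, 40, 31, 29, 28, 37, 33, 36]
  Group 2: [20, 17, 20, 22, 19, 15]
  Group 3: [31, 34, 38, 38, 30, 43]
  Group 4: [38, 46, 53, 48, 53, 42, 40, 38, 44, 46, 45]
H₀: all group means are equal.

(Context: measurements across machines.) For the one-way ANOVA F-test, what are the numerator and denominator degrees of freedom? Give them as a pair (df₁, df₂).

k = 4 groups, N = 35 total
df = (k−1, N−k) = (4−1, 35−4) = (3, 31)

degrees of freedom = [3, 31]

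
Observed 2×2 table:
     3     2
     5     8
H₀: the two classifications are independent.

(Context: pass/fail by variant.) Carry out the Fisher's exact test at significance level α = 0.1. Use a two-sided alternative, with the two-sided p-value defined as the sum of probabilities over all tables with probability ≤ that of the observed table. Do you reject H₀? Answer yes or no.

Margins: r₁=5, r₂=13, c₁=8, c₂=10, n=18
p_obs = C(5,3)·C(13,5)/C(18,8); sum pmf over tables with pmf ≤ p_obs
p-value (two-sided) = 0.60784
At α=0.1: p ≥ α → fail to reject H₀

reject H₀: no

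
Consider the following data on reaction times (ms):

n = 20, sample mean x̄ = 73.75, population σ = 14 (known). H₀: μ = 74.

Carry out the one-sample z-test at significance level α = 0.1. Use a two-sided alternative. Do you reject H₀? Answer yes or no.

SE = σ/√n = 14/√20 = 3.1305
z = (x̄−μ₀)/SE = (73.75−74)/3.1305 = -0.0799
p-value (two-sided) = 0.93635
At α=0.1: p ≥ α → fail to reject H₀

reject H₀: no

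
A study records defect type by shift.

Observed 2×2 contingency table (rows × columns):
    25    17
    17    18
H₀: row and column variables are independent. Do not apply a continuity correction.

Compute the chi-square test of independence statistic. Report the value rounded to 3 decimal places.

test statistic = 0.924

Row totals [42, 35], col totals [42, 35], n=77
χ² = (25−22.91)²/22.91 + (17−19.09)²/19.09 + (17−19.09)²/19.09 + (18−15.91)²/15.91 = 0.9237
df = 1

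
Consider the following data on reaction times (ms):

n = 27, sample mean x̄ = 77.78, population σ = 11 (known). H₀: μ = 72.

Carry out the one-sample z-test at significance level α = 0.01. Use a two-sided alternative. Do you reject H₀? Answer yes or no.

SE = σ/√n = 11/√27 = 2.1170
z = (x̄−μ₀)/SE = (77.78−72)/2.1170 = 2.7303
p-value (two-sided) = 0.00633
At α=0.01: p < α → reject H₀

reject H₀: yes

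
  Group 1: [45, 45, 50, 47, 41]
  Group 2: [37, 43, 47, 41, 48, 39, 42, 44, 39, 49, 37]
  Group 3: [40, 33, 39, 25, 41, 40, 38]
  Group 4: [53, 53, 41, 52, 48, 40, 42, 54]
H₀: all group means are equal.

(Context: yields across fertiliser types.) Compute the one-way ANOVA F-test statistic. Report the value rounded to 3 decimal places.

Group means [45.60, 42.36, 36.57, 47.88], grand mean 43.000
SSB = Σnᵢ(x̄ᵢ−x̄)² = 517.665; SSW = ΣΣ(x−x̄ᵢ)² = 674.335
MSB = 517.665/3 = 172.5551; MSW = 674.335/27 = 24.9754
F = MSB/MSW = 6.9090
df = (3, 27)

test statistic = 6.909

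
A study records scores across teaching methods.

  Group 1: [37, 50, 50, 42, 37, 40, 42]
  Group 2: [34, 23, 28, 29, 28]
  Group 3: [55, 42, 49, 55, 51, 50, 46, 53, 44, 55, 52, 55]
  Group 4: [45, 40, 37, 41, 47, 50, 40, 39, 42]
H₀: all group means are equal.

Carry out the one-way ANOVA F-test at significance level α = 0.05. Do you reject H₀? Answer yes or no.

reject H₀: yes

Group means [42.57, 28.40, 50.58, 42.33], grand mean 43.273
SSB = Σnᵢ(x̄ᵢ−x̄)² = 1758.715; SSW = ΣΣ(x−x̄ᵢ)² = 607.831
MSB = 1758.715/3 = 586.2382; MSW = 607.831/29 = 20.9597
F = MSB/MSW = 27.9698
df = (3, 29)
p-value (upper-tail) = 0.00000
At α=0.05: p < α → reject H₀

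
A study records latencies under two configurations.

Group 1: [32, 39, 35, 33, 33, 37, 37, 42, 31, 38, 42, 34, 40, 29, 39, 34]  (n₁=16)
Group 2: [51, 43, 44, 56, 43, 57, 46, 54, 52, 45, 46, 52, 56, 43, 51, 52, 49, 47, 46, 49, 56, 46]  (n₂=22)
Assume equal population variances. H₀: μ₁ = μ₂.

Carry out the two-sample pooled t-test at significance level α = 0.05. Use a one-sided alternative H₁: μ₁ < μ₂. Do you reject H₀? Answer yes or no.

x̄₁=35.938, s₁=3.907, n₁=16
x̄₂=49.273, s₂=4.672, n₂=22
s_p² = [15·3.907² + 21·4.672²]/36 = 19.0917
SE = √(s_p²·(1/16+1/22)) = 1.4356
t = (35.938−49.273)/1.4356 = -9.2888
df = 36
p-value (one-sided, H₁ less) = 0.00000
At α=0.05: p < α → reject H₀

reject H₀: yes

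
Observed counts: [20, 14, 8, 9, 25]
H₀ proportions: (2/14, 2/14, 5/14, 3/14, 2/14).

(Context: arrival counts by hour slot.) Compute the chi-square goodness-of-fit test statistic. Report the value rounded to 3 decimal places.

n = 76; E_i = n·p_i = [10.86, 10.86, 27.14, 16.29, 10.86]
χ² = (20−10.86)²/10.86 + (14−10.86)²/10.86 + (8−27.14)²/27.14 + (9−16.29)²/16.29 + (25−10.86)²/10.86 = 43.7921
df = 4

test statistic = 43.792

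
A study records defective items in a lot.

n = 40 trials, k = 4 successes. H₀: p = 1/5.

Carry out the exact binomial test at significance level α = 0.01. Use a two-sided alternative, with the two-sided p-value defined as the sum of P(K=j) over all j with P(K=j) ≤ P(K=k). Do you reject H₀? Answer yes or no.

reject H₀: no

Exact binomial: n=40, k=4, p₀=1/5=0.2000
P(X=j) = C(n,j)·p₀^j·(1−p₀)^(n−j); p = Σ P(X=j) over j with P(X=j) ≤ P(X=4)
p-value (two-sided) = 0.16342
At α=0.01: p ≥ α → fail to reject H₀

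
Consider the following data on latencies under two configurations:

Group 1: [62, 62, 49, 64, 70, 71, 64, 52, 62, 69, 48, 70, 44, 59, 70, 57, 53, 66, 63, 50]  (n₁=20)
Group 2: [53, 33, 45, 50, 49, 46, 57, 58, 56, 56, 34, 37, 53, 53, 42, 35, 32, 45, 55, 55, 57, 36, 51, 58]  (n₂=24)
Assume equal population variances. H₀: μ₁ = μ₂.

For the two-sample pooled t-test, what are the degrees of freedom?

degrees of freedom = 42

df = n₁ + n₂ − 2 = 20 + 24 − 2 = 42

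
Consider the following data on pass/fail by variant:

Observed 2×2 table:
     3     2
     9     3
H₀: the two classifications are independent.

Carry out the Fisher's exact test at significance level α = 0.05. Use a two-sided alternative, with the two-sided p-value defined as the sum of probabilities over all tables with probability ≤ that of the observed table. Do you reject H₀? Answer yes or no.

reject H₀: no

Margins: r₁=5, r₂=12, c₁=12, c₂=5, n=17
p_obs = C(5,3)·C(12,9)/C(17,12); sum pmf over tables with pmf ≤ p_obs
p-value (two-sided) = 0.60003
At α=0.05: p ≥ α → fail to reject H₀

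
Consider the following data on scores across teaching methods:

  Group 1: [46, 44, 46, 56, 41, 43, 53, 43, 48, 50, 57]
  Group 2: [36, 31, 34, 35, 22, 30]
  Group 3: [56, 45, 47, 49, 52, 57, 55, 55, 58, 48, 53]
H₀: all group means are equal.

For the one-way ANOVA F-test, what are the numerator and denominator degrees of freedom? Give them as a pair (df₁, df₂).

k = 3 groups, N = 28 total
df = (k−1, N−k) = (3−1, 28−3) = (2, 25)

degrees of freedom = [2, 25]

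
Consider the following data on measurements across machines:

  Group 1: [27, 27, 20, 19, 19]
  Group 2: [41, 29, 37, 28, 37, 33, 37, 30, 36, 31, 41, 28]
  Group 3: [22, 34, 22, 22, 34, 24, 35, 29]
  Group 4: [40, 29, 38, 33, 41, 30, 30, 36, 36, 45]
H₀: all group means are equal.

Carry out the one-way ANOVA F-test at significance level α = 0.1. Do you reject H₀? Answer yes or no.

reject H₀: yes

Group means [22.40, 34.00, 27.75, 35.80], grand mean 31.429
SSB = Σnᵢ(x̄ᵢ−x̄)² = 786.271; SSW = ΣΣ(x−x̄ᵢ)² = 824.300
MSB = 786.271/3 = 262.0905; MSW = 824.300/31 = 26.5903
F = MSB/MSW = 9.8566
df = (3, 31)
p-value (upper-tail) = 0.00010
At α=0.1: p < α → reject H₀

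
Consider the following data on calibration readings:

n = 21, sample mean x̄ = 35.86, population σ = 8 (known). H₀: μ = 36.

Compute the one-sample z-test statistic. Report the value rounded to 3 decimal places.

test statistic = -0.080

SE = σ/√n = 8/√21 = 1.7457
z = (x̄−μ₀)/SE = (35.86−36)/1.7457 = -0.0802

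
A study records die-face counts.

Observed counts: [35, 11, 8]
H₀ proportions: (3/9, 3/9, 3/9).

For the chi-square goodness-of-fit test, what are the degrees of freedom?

degrees of freedom = 2

df = k − 1 = 3 − 1 = 2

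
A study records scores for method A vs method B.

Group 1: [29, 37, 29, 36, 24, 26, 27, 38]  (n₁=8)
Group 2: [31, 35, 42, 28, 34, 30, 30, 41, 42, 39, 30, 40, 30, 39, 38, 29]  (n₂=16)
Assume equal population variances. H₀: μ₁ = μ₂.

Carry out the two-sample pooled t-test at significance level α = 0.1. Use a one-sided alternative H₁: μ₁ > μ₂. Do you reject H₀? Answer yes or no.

x̄₁=30.750, s₁=5.445, n₁=8
x̄₂=34.875, s₂=5.175, n₂=16
s_p² = [7·5.445² + 15·5.175²]/22 = 27.6932
SE = √(s_p²·(1/8+1/16)) = 2.2787
t = (30.750−34.875)/2.2787 = -1.8102
df = 22
p-value (one-sided, H₁ greater) = 0.95803
At α=0.1: p ≥ α → fail to reject H₀

reject H₀: no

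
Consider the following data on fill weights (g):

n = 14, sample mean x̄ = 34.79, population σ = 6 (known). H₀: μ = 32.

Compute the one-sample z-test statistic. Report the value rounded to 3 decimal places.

SE = σ/√n = 6/√14 = 1.6036
z = (x̄−μ₀)/SE = (34.79−32)/1.6036 = 1.7399

test statistic = 1.740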